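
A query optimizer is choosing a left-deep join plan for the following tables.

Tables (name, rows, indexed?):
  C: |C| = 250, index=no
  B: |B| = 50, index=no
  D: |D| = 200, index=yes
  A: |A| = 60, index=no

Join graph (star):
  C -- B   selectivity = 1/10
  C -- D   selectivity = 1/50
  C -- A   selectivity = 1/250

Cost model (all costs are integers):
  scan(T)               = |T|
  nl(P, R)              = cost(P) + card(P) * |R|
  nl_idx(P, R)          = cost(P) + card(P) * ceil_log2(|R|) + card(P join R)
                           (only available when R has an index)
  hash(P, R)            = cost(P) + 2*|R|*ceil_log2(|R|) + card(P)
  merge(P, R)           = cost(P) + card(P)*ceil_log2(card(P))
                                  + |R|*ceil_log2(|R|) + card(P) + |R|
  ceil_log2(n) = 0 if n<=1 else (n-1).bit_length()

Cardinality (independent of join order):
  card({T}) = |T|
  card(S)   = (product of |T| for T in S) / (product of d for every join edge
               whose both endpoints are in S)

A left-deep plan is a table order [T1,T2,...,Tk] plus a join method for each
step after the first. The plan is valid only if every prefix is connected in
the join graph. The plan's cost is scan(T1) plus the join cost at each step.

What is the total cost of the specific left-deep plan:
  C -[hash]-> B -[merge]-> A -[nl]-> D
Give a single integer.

76520

step 1: scan C: cost=250, card=250
step 2: join B via hash
    card(P join B) = 250*50/(10) = 1250
    cost = 250 + 2*50*6 + 250 = 1100
step 3: join A via merge
    card(P join A) = 1250*60/(250) = 300
    cost = 1100 + 1250*11 + 60*6 + 1250 + 60 = 16520
step 4: join D via nl
    card(P join D) = 300*200/(50) = 1200
    cost = 16520 + 300*200 = 76520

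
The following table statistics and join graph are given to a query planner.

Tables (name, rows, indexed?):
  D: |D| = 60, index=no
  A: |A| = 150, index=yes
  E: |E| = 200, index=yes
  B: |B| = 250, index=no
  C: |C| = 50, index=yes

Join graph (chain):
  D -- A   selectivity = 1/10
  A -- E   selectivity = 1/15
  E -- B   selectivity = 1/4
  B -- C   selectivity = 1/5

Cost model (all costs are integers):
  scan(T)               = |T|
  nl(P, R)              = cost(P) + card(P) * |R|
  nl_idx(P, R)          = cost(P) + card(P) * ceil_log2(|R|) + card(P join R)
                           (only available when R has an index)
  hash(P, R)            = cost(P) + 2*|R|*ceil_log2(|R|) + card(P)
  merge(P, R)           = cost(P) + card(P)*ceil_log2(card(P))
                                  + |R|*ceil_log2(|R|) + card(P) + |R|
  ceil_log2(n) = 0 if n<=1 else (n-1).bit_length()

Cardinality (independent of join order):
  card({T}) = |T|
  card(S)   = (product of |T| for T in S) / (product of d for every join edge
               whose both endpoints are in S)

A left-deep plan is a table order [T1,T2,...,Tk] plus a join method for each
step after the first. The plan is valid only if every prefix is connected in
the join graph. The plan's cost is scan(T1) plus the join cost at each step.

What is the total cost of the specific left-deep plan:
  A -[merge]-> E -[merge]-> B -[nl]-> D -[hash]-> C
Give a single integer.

8280150

step 1: scan A: cost=150, card=150
step 2: join E via merge
    card(P join E) = 150*200/(15) = 2000
    cost = 150 + 150*8 + 200*8 + 150 + 200 = 3300
step 3: join B via merge
    card(P join B) = 2000*250/(4) = 125000
    cost = 3300 + 2000*11 + 250*8 + 2000 + 250 = 29550
step 4: join D via nl
    card(P join D) = 125000*60/(10) = 750000
    cost = 29550 + 125000*60 = 7529550
step 5: join C via hash
    card(P join C) = 750000*50/(5) = 7500000
    cost = 7529550 + 2*50*6 + 750000 = 8280150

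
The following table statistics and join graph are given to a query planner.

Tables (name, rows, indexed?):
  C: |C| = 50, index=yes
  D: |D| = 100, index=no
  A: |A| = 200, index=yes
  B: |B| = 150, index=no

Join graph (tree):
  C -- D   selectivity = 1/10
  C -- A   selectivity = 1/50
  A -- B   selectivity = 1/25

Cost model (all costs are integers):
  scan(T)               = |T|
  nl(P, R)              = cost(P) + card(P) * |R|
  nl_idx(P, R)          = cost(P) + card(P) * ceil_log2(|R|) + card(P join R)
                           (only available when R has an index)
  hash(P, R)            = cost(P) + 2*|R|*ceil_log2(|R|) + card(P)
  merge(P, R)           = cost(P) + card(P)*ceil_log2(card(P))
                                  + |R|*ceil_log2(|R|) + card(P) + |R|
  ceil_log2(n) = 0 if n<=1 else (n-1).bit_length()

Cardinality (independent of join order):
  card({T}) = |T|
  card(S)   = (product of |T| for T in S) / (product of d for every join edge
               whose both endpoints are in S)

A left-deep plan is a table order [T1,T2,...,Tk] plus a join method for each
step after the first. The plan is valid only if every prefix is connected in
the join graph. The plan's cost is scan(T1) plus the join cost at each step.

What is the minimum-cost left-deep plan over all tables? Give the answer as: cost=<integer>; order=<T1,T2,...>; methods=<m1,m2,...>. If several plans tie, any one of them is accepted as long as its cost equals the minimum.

Selinger DP (subsets sized 1..n):
  {C}: scan cost=50, card=50
  {D}: scan cost=100, card=100
  {A}: scan cost=200, card=200
  {B}: scan cost=150, card=150
  {CD}: card=500; try (C,hash)→800, (D,merge)→1200, (C,nl_idx)→1200, (C,merge)→1250, (D,hash)→1500, (D,nl)→5050 …(+1); best=800 via (C,hash)
  {AC}: card=200; try (A,nl_idx)→650, (C,hash)→1000, (C,nl_idx)→1600, (A,merge)→2200, (C,merge)→2350, (A,hash)→3300 …(+2); best=650 via (A,nl_idx)
  {AB}: card=1200; try (A,nl_idx)→2550, (B,hash)→2800, (A,merge)→3300, (B,merge)→3350, (A,hash)→3500, (A,nl)→30150 …(+1); best=2550 via (A,nl_idx)
  {ACD}: card=2000; try (D,hash)→2250, (D,merge)→3250, (A,hash)→4500, (A,nl_idx)→6800, (A,merge)→7600, (D,nl)→20650 …(+1); best=2250 via (D,hash)
  {ABC}: card=1200; try (B,hash)→3250, (B,merge)→3800, (C,hash)→4350, (C,nl_idx)→10950, (C,merge)→17300, (B,nl)→30650 …(+1); best=3250 via (B,hash)
  {ABCD}: card=12000; try (D,hash)→5850, (B,hash)→6650, (D,merge)→18450, (B,merge)→27600, (D,nl)→123250, (B,nl)→302250; best=5850 via (D,hash)

cost=5850; order=C,A,B,D; methods=nl_idx,hash,hash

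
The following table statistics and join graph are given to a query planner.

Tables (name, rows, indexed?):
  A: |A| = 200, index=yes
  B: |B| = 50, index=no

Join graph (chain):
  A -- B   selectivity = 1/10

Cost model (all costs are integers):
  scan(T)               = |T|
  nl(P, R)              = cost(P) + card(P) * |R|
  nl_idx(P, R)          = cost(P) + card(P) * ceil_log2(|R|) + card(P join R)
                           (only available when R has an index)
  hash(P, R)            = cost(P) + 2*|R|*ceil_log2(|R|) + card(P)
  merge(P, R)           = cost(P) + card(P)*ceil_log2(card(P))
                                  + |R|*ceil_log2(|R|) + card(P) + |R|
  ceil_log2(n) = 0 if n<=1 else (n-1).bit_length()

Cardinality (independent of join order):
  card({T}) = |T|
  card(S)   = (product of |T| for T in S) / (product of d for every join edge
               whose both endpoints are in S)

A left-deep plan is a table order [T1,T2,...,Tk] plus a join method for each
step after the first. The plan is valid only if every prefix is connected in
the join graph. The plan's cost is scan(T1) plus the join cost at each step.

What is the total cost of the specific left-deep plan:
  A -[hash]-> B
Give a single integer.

1000

step 1: scan A: cost=200, card=200
step 2: join B via hash
    card(P join B) = 200*50/(10) = 1000
    cost = 200 + 2*50*6 + 200 = 1000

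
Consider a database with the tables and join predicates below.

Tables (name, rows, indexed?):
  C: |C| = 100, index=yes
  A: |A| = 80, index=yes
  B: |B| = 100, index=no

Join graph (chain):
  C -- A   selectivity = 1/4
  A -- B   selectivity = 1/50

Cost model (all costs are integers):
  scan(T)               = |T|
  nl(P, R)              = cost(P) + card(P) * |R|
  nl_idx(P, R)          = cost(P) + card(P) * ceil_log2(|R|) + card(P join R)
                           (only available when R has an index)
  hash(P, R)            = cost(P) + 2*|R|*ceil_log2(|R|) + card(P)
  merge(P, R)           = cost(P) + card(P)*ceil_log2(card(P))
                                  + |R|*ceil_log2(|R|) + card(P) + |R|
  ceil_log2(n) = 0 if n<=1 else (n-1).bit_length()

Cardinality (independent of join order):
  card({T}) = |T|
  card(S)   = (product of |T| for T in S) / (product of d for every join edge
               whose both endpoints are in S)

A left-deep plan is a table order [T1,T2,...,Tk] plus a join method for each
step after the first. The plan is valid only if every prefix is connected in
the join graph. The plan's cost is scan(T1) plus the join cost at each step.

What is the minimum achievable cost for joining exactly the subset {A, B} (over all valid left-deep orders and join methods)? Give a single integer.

960

Selinger DP over subsets of {A,B}:
  {A}: scan cost=80, card=80
  {B}: scan cost=100, card=100
  {AB}: card=160; try (A,nl_idx)→960, (A,hash)→1320, (B,merge)→1520, (A,merge)→1540, (B,hash)→1560, (B,nl)→8080 …(+1); best=960 via (A,nl_idx)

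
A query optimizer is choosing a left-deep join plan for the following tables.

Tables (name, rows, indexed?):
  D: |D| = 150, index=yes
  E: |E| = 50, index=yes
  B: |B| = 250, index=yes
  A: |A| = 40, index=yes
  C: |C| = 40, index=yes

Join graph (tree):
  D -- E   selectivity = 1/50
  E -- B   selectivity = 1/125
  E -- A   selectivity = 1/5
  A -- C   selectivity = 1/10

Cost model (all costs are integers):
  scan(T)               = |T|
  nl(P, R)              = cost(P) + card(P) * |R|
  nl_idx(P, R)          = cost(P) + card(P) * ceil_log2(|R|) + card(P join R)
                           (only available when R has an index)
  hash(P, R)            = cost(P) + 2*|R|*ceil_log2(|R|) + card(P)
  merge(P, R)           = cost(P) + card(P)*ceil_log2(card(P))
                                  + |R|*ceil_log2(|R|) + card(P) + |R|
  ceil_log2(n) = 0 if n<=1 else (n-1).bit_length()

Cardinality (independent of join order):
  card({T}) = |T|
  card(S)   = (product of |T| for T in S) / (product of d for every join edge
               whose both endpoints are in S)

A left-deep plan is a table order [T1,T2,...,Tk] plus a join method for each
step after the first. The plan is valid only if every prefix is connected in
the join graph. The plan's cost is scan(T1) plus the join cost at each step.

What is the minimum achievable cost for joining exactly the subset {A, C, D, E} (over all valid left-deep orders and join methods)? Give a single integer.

2910

Selinger DP over subsets of {A,C,D,E}:
  {D}: scan cost=150, card=150
  {E}: scan cost=50, card=50
  {A}: scan cost=40, card=40
  {C}: scan cost=40, card=40
  {DE}: card=150; try (D,nl_idx)→600, (E,hash)→900, (E,nl_idx)→1200, (D,merge)→1750, (E,merge)→1850, (D,hash)→2500 …(+2); best=600 via (D,nl_idx)
  {AE}: card=400; try (A,hash)→580, (E,merge)→670, (E,hash)→680, (E,nl_idx)→680, (A,merge)→680, (A,nl_idx)→750 …(+2); best=580 via (A,hash)
  {AC}: card=160; try (C,nl_idx)→440, (A,nl_idx)→440, (C,hash)→560, (A,hash)→560, (C,merge)→600, (A,merge)→600 …(+2); best=440 via (C,nl_idx)
  {ADE}: card=1200; try (A,hash)→1230, (A,merge)→2230, (A,nl_idx)→2700, (D,hash)→3380, (D,nl_idx)→4980, (D,merge)→5930 …(+2); best=1230 via (A,hash)
  {ACE}: card=1600; try (E,hash)→1200, (C,hash)→1460, (E,merge)→2230, (E,nl_idx)→3000, (C,nl_idx)→4580, (C,merge)→4860 …(+2); best=1200 via (E,hash)
  {ACDE}: card=4800; try (C,hash)→2910, (D,hash)→5200, (C,nl_idx)→13230, (C,merge)→15910, (D,nl_idx)→18800, (D,merge)→21750 …(+2); best=2910 via (C,hash)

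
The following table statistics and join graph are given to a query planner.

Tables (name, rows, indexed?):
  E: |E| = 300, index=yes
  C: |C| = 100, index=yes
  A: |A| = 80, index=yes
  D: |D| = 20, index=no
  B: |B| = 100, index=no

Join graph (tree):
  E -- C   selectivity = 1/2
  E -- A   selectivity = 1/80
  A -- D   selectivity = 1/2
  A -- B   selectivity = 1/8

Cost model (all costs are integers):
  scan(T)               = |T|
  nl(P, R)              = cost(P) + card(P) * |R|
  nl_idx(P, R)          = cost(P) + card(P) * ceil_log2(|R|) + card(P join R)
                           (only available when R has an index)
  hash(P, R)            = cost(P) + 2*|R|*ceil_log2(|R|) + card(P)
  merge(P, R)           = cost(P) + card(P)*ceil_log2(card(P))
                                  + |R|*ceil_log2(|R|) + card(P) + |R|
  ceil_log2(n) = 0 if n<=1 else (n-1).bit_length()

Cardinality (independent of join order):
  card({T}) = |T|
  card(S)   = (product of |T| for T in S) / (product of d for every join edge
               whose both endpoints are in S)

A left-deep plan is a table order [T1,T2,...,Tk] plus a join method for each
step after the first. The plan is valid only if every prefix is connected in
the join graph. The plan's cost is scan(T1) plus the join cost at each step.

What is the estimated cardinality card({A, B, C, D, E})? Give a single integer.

Tables in S: A(80), B(100), C(100), D(20), E(300)
Edges inside S: E-C(d=2), E-A(d=80), A-D(d=2), A-B(d=8)
numerator = 80 * 100 * 100 * 20 * 300 = 4800000000
denominator = 2 * 80 * 2 * 8 = 2560
card(S) = 4800000000 / 2560 = 1875000

1875000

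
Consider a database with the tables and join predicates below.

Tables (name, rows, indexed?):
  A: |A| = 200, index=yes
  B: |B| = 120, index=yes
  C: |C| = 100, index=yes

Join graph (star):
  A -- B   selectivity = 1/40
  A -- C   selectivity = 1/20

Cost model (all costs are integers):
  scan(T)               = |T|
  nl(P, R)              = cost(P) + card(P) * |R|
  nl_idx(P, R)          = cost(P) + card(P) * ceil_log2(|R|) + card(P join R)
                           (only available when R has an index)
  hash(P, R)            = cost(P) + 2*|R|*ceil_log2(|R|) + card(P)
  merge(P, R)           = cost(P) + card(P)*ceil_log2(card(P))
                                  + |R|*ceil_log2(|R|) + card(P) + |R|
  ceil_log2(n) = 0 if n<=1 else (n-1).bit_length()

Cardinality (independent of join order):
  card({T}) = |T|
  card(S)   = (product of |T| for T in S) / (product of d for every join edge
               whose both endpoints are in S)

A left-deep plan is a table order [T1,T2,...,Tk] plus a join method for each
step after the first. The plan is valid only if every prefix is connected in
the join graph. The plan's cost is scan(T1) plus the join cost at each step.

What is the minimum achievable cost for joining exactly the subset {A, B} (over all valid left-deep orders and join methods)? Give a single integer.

1680

Selinger DP over subsets of {A,B}:
  {A}: scan cost=200, card=200
  {B}: scan cost=120, card=120
  {AB}: card=600; try (A,nl_idx)→1680, (B,hash)→2080, (B,nl_idx)→2200, (A,merge)→2880, (B,merge)→2960, (A,hash)→3440 …(+2); best=1680 via (A,nl_idx)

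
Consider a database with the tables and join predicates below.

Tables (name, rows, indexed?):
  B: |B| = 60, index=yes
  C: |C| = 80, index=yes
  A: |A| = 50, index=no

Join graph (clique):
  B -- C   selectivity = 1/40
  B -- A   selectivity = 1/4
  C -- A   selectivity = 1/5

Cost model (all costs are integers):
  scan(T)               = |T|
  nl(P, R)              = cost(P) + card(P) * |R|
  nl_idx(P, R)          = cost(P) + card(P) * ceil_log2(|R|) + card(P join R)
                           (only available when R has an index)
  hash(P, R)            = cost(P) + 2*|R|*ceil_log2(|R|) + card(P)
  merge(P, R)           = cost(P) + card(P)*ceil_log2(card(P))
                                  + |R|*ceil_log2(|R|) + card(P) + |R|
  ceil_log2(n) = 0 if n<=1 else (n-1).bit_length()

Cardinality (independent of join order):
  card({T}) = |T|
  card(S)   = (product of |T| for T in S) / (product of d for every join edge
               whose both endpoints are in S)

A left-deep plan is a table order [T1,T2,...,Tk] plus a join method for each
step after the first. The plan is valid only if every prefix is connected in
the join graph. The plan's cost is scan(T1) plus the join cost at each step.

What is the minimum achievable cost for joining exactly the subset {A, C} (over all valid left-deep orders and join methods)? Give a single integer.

760

Selinger DP over subsets of {A,C}:
  {C}: scan cost=80, card=80
  {A}: scan cost=50, card=50
  {AC}: card=800; try (A,hash)→760, (C,merge)→1040, (A,merge)→1070, (C,nl_idx)→1200, (C,hash)→1220, (C,nl)→4050 …(+1); best=760 via (A,hash)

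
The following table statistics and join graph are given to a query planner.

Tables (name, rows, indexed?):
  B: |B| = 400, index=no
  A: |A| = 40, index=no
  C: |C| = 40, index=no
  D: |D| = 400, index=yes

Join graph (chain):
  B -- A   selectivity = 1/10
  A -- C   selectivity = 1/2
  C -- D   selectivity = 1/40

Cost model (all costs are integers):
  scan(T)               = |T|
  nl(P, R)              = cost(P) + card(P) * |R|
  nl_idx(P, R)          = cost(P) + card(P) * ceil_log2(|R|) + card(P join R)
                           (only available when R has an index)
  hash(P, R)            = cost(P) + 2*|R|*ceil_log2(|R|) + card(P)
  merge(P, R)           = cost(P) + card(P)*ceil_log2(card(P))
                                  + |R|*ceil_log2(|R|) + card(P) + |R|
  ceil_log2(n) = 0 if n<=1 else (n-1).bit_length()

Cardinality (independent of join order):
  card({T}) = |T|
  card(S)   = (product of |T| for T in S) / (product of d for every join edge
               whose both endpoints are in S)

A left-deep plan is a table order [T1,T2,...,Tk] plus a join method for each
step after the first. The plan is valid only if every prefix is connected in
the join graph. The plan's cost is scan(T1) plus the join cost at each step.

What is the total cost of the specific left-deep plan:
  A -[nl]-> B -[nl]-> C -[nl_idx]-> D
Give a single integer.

step 1: scan A: cost=40, card=40
step 2: join B via nl
    card(P join B) = 40*400/(10) = 1600
    cost = 40 + 40*400 = 16040
step 3: join C via nl
    card(P join C) = 1600*40/(2) = 32000
    cost = 16040 + 1600*40 = 80040
step 4: join D via nl_idx
    card(P join D) = 32000*400/(40) = 320000
    cost = 80040 + 32000*9 + 320000 = 688040

688040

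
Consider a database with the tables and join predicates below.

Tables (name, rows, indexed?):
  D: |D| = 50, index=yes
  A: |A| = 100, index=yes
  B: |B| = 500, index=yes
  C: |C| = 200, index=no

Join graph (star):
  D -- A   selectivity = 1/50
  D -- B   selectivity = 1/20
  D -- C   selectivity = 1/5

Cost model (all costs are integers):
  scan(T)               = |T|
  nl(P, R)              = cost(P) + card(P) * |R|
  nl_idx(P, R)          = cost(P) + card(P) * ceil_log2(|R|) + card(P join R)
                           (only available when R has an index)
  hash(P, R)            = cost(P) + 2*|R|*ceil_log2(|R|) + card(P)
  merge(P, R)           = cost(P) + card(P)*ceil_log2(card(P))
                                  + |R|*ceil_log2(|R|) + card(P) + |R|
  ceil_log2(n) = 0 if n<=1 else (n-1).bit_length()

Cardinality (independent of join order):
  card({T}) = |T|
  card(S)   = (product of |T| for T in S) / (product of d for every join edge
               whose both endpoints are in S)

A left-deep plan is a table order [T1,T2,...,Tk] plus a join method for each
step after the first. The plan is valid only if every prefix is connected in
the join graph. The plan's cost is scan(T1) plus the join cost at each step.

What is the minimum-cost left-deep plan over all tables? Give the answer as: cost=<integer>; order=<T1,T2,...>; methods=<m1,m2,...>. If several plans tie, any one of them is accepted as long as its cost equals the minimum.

Selinger DP (subsets sized 1..n):
  {D}: scan cost=50, card=50
  {A}: scan cost=100, card=100
  {B}: scan cost=500, card=500
  {C}: scan cost=200, card=200
  {AD}: card=100; try (A,nl_idx)→500, (D,hash)→800, (D,nl_idx)→800, (A,merge)→1200, (D,merge)→1250, (A,hash)→1500 …(+2); best=500 via (A,nl_idx)
  {BD}: card=1250; try (D,hash)→1600, (B,nl_idx)→1750, (D,nl_idx)→4750, (B,merge)→5400, (D,merge)→5850, (B,hash)→9100 …(+2); best=1600 via (D,hash)
  {CD}: card=2000; try (D,hash)→1000, (C,merge)→2200, (D,merge)→2350, (C,hash)→3300, (D,nl_idx)→3400, (C,nl)→10050 …(+1); best=1000 via (D,hash)
  {ABD}: card=2500; try (B,nl_idx)→3900, (A,hash)→4250, (B,merge)→6300, (B,hash)→9600, (A,nl_idx)→12850, (A,merge)→17400 …(+2); best=3900 via (B,nl_idx)
  {ACD}: card=4000; try (C,merge)→3100, (C,hash)→3800, (A,hash)→4400, (A,nl_idx)→19000, (C,nl)→20500, (A,merge)→25800 …(+1); best=3100 via (C,merge)
  {BCD}: card=50000; try (C,hash)→6050, (B,hash)→12000, (C,merge)→18400, (B,merge)→30000, (B,nl_idx)→69000, (C,nl)→251600 …(+1); best=6050 via (C,hash)
  {ABCD}: card=100000; try (C,hash)→9600, (B,hash)→16100, (C,merge)→38200, (A,hash)→57450, (B,merge)→60100, (B,nl_idx)→139100 …(+5); best=9600 via (C,hash)

cost=9600; order=D,A,B,C; methods=nl_idx,nl_idx,hash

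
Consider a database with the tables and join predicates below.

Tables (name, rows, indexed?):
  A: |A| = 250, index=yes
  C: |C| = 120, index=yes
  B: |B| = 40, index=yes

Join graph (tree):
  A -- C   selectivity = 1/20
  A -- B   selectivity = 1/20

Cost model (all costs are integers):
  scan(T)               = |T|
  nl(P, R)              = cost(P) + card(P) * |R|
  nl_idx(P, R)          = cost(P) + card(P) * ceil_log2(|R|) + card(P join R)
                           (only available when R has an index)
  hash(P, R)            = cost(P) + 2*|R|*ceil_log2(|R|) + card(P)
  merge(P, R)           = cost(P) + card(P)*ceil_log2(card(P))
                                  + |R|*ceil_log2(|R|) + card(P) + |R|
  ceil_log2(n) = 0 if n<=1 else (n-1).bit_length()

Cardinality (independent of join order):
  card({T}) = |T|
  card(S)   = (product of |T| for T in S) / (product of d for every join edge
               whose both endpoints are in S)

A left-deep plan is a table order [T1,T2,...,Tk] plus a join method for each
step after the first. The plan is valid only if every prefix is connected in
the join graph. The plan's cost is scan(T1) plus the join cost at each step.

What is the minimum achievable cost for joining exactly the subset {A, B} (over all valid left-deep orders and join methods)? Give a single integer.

860

Selinger DP over subsets of {A,B}:
  {A}: scan cost=250, card=250
  {B}: scan cost=40, card=40
  {AB}: card=500; try (A,nl_idx)→860, (B,hash)→980, (B,nl_idx)→2250, (A,merge)→2570, (B,merge)→2780, (A,hash)→4080 …(+2); best=860 via (A,nl_idx)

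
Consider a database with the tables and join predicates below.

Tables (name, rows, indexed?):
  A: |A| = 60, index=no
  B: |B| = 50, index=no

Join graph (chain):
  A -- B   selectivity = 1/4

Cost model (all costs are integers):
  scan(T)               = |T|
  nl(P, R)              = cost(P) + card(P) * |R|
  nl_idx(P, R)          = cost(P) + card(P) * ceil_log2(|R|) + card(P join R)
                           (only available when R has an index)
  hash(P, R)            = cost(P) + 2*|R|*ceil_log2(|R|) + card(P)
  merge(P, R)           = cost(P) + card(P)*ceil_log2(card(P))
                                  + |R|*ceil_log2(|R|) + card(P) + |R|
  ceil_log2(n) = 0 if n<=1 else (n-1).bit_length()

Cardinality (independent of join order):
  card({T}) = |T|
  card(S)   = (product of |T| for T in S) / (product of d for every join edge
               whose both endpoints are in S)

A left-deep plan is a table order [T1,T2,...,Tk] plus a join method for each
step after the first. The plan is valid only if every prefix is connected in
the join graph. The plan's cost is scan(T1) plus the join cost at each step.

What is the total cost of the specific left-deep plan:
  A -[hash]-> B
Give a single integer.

720

step 1: scan A: cost=60, card=60
step 2: join B via hash
    card(P join B) = 60*50/(4) = 750
    cost = 60 + 2*50*6 + 60 = 720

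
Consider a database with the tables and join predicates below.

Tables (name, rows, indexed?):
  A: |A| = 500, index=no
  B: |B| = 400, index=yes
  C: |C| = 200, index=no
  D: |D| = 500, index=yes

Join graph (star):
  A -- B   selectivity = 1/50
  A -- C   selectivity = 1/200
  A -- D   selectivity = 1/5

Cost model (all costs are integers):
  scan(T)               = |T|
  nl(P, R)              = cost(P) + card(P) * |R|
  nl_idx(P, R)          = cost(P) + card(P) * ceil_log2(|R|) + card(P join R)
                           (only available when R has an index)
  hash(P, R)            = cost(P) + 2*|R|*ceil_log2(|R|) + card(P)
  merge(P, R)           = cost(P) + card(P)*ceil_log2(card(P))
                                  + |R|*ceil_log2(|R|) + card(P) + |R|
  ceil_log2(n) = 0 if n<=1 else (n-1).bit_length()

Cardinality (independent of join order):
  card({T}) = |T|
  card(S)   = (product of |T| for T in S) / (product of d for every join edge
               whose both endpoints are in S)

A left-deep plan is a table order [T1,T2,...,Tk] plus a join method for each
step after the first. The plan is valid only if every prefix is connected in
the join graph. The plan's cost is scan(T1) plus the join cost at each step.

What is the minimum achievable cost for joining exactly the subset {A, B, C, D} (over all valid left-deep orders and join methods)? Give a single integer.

Selinger DP over subsets of {A,B,C,D}:
  {A}: scan cost=500, card=500
  {B}: scan cost=400, card=400
  {C}: scan cost=200, card=200
  {D}: scan cost=500, card=500
  {AB}: card=4000; try (B,hash)→8200, (B,nl_idx)→9000, (A,merge)→9400, (B,merge)→9500, (A,hash)→9800, (A,nl)→200400 …(+1); best=8200 via (B,hash)
  {AC}: card=500; try (C,hash)→4200, (A,merge)→7000, (C,merge)→7300, (A,hash)→9400, (A,nl)→100200, (C,nl)→100500; best=4200 via (C,hash)
  {AD}: card=50000; try (D,hash)→10000, (A,hash)→10000, (D,merge)→10500, (A,merge)→10500, (D,nl_idx)→55000, (D,nl)→250500 …(+1); best=10000 via (D,hash)
  {ABC}: card=4000; try (B,hash)→11900, (B,nl_idx)→12700, (B,merge)→13200, (C,hash)→15400, (C,merge)→62000, (B,nl)→204200 …(+1); best=11900 via (B,hash)
  {ABD}: card=400000; try (D,hash)→21200, (D,merge)→65200, (B,hash)→67200, (D,nl_idx)→444200, (B,nl_idx)→860000, (B,merge)→864000 …(+2); best=21200 via (D,hash)
  {ACD}: card=50000; try (D,hash)→13700, (D,merge)→14200, (D,nl_idx)→58700, (C,hash)→63200, (D,nl)→254200, (C,merge)→861800 …(+1); best=13700 via (D,hash)
  {ABCD}: card=400000; try (D,hash)→24900, (D,merge)→68900, (B,hash)→70900, (C,hash)→424400, (D,nl_idx)→447900, (B,nl_idx)→863700 …(+5); best=24900 via (D,hash)

24900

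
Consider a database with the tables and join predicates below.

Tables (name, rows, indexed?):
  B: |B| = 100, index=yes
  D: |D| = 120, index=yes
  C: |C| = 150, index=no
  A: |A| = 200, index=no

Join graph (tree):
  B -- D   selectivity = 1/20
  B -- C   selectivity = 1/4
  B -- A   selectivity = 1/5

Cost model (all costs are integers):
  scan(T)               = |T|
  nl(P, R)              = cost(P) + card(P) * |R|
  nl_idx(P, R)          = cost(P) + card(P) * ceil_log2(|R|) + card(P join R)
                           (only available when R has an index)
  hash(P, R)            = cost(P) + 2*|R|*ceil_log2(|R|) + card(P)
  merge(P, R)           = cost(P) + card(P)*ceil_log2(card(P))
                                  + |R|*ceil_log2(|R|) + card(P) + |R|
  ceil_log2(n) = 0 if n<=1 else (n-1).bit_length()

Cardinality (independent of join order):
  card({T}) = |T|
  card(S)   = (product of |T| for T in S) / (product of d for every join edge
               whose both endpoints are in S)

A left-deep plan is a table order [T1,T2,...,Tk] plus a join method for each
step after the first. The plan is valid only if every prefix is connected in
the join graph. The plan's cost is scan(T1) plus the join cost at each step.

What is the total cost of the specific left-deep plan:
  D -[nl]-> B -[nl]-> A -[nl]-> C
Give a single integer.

step 1: scan D: cost=120, card=120
step 2: join B via nl
    card(P join B) = 120*100/(20) = 600
    cost = 120 + 120*100 = 12120
step 3: join A via nl
    card(P join A) = 600*200/(5) = 24000
    cost = 12120 + 600*200 = 132120
step 4: join C via nl
    card(P join C) = 24000*150/(4) = 900000
    cost = 132120 + 24000*150 = 3732120

3732120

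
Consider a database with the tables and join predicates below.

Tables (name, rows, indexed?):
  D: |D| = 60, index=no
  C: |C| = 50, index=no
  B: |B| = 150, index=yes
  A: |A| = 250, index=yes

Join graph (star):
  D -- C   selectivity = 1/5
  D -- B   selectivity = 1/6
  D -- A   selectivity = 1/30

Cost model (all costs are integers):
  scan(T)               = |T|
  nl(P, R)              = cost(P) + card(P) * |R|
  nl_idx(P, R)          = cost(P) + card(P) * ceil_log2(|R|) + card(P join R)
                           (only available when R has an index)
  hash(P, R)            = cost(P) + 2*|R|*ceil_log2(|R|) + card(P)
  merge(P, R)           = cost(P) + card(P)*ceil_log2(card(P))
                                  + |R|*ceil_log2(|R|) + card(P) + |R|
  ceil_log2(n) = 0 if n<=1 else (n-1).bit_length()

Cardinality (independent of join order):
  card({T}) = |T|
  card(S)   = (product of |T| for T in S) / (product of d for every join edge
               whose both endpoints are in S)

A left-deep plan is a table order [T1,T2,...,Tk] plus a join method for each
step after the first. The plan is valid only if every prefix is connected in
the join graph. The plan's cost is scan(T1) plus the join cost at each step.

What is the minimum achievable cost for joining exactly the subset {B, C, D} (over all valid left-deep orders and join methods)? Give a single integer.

3120

Selinger DP over subsets of {B,C,D}:
  {D}: scan cost=60, card=60
  {C}: scan cost=50, card=50
  {B}: scan cost=150, card=150
  {CD}: card=600; try (C,hash)→720, (D,hash)→820, (D,merge)→820, (C,merge)→830, (D,nl)→3050, (C,nl)→3060; best=720 via (C,hash)
  {BD}: card=1500; try (D,hash)→1020, (B,merge)→1830, (D,merge)→1920, (B,nl_idx)→2040, (B,hash)→2520, (B,nl)→9060 …(+1); best=1020 via (D,hash)
  {BCD}: card=15000; try (C,hash)→3120, (B,hash)→3720, (B,merge)→8670, (C,merge)→19370, (B,nl_idx)→20520, (C,nl)→76020 …(+1); best=3120 via (C,hash)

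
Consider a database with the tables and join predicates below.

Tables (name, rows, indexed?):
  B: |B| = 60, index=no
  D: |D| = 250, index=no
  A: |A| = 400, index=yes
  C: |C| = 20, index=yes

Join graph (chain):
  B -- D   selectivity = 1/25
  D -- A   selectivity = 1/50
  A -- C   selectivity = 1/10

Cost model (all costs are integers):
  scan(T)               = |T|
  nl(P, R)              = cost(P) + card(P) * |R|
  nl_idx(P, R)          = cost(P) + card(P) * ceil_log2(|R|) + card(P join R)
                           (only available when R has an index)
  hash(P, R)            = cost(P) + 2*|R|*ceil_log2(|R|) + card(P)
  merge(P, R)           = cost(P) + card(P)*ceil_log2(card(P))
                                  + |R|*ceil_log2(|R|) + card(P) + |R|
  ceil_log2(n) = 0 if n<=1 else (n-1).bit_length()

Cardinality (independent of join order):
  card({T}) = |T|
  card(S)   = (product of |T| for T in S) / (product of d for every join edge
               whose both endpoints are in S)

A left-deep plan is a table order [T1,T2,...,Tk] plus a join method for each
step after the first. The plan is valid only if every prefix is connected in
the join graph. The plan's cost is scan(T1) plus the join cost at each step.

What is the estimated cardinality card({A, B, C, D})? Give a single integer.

Tables in S: A(400), B(60), C(20), D(250)
Edges inside S: B-D(d=25), D-A(d=50), A-C(d=10)
numerator = 400 * 60 * 20 * 250 = 120000000
denominator = 25 * 50 * 10 = 12500
card(S) = 120000000 / 12500 = 9600

9600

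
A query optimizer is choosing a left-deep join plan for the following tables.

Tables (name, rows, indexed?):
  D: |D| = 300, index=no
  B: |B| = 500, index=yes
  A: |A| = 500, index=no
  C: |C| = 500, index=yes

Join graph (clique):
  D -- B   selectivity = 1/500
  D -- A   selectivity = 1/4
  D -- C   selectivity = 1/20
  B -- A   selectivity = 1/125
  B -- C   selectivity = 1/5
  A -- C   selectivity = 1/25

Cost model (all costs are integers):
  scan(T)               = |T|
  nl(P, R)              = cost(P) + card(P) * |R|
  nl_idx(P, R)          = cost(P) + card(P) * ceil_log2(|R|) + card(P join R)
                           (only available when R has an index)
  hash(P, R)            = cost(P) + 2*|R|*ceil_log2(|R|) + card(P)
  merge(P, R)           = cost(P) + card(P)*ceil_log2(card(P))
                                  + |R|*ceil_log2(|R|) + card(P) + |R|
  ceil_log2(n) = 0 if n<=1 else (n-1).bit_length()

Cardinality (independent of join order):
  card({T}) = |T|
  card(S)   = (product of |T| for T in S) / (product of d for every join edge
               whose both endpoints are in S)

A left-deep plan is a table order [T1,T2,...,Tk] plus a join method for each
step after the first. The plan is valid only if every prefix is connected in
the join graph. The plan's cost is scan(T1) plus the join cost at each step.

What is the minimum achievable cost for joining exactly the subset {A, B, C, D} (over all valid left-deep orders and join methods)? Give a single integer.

Selinger DP over subsets of {A,B,C,D}:
  {D}: scan cost=300, card=300
  {B}: scan cost=500, card=500
  {A}: scan cost=500, card=500
  {C}: scan cost=500, card=500
  {BD}: card=300; try (B,nl_idx)→3300, (D,hash)→6400, (B,merge)→8300, (D,merge)→8500, (B,hash)→9600, (B,nl)→150300 …(+1); best=3300 via (B,nl_idx)
  {AD}: card=37500; try (D,hash)→6400, (A,merge)→8300, (D,merge)→8500, (A,hash)→9600, (A,nl)→150300, (D,nl)→150500; best=6400 via (D,hash)
  {CD}: card=7500; try (D,hash)→6400, (C,merge)→8300, (D,merge)→8500, (C,hash)→9600, (C,nl_idx)→10500, (C,nl)→150300 …(+1); best=6400 via (D,hash)
  {AB}: card=2000; try (B,nl_idx)→7000, (B,hash)→10000, (A,hash)→10000, (B,merge)→10500, (A,merge)→10500, (B,nl)→250500 …(+1); best=7000 via (B,nl_idx)
  {BC}: card=50000; try (C,hash)→10000, (B,hash)→10000, (C,merge)→10500, (B,merge)→10500, (C,nl_idx)→55000, (B,nl_idx)→55000 …(+2); best=10000 via (C,hash)
  {AC}: card=10000; try (C,hash)→10000, (A,hash)→10000, (C,merge)→10500, (A,merge)→10500, (C,nl_idx)→15000, (C,nl)→250500 …(+1); best=10000 via (C,hash)
  {ABD}: card=300; try (A,merge)→11300, (A,hash)→12600, (D,hash)→14400, (D,merge)→34000, (B,hash)→52900, (A,nl)→153300 …(+4); best=11300 via (A,merge)
  {BCD}: card=1500; try (C,nl_idx)→7500, (C,merge)→11300, (C,hash)→12600, (B,hash)→22900, (D,hash)→65400, (B,nl_idx)→75400 …(+5); best=7500 via (C,nl_idx)
  {ACD}: card=37500; try (A,hash)→22900, (D,hash)→25400, (C,hash)→52900, (A,merge)→116400, (D,merge)→163000, (C,nl_idx)→381400 …(+4); best=22900 via (A,hash)
  {ABC}: card=8000; try (C,hash)→18000, (B,hash)→29000, (C,nl_idx)→33000, (C,merge)→36000, (A,hash)→69000, (B,nl_idx)→108000 …(+5); best=18000 via (C,hash)
  {ABCD}: card=60; try (C,nl_idx)→14060, (A,hash)→18000, (C,merge)→19300, (C,hash)→20600, (A,merge)→30500, (D,hash)→31400 …(+8); best=14060 via (C,nl_idx)

14060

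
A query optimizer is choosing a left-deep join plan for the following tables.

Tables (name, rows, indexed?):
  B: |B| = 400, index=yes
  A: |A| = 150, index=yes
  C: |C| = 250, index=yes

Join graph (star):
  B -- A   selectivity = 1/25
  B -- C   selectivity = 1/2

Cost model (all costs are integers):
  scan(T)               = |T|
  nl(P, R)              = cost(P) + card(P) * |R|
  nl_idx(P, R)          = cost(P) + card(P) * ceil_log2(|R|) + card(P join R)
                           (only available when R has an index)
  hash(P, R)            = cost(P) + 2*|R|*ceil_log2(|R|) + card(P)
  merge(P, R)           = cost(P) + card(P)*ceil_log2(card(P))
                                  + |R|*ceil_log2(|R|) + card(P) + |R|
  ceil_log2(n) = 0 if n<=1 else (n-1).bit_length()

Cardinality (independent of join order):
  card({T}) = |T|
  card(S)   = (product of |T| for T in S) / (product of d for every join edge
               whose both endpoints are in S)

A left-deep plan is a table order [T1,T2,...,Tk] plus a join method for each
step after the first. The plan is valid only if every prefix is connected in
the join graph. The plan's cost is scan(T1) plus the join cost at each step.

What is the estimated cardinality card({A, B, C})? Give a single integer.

Tables in S: A(150), B(400), C(250)
Edges inside S: B-A(d=25), B-C(d=2)
numerator = 150 * 400 * 250 = 15000000
denominator = 25 * 2 = 50
card(S) = 15000000 / 50 = 300000

300000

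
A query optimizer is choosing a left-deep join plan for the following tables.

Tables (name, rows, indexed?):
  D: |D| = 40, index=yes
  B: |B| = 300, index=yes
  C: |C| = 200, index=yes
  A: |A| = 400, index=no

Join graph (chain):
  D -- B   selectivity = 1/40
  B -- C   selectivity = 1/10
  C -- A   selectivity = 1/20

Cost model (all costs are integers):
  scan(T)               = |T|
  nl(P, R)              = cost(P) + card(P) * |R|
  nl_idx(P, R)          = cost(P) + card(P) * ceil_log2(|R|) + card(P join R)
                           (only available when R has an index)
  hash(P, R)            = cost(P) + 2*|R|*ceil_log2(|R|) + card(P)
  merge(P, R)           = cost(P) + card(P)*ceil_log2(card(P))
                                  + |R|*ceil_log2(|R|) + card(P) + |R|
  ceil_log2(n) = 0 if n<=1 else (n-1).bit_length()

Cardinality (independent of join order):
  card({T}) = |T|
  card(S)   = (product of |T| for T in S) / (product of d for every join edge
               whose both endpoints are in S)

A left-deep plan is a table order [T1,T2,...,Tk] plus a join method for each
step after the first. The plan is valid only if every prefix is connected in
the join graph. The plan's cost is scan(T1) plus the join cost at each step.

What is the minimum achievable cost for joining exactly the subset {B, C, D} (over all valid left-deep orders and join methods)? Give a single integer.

Selinger DP over subsets of {B,C,D}:
  {D}: scan cost=40, card=40
  {B}: scan cost=300, card=300
  {C}: scan cost=200, card=200
  {BD}: card=300; try (B,nl_idx)→700, (D,hash)→1080, (D,nl_idx)→2400, (B,merge)→3320, (D,merge)→3580, (B,hash)→5480 …(+2); best=700 via (B,nl_idx)
  {BC}: card=6000; try (C,hash)→3800, (B,merge)→5000, (C,merge)→5100, (B,hash)→5800, (B,nl_idx)→8000, (C,nl_idx)→8700 …(+2); best=3800 via (C,hash)
  {BCD}: card=6000; try (C,hash)→4200, (C,merge)→5500, (C,nl_idx)→9100, (D,hash)→10280, (D,nl_idx)→45800, (C,nl)→60700 …(+2); best=4200 via (C,hash)

4200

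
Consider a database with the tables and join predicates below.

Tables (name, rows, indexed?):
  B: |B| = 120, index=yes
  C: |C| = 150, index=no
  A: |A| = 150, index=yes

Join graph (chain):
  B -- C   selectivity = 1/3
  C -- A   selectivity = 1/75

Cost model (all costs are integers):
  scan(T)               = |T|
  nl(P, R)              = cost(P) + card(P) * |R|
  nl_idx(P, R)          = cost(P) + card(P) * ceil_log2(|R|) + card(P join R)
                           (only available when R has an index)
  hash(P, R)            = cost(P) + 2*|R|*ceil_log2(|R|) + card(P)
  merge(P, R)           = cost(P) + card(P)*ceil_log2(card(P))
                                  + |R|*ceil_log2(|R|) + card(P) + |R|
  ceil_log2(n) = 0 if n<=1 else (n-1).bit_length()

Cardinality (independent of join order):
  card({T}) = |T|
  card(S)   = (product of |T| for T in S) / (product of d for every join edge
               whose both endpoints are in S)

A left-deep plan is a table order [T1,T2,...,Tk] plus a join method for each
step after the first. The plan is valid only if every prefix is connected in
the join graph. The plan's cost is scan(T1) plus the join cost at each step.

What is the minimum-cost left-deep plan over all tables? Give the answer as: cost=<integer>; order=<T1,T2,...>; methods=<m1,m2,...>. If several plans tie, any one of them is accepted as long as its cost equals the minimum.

Selinger DP (subsets sized 1..n):
  {B}: scan cost=120, card=120
  {C}: scan cost=150, card=150
  {A}: scan cost=150, card=150
  {BC}: card=6000; try (B,hash)→1980, (C,merge)→2430, (B,merge)→2460, (C,hash)→2640, (B,nl_idx)→7200, (C,nl)→18120 …(+1); best=1980 via (B,hash)
  {AC}: card=300; try (A,nl_idx)→1650, (C,hash)→2700, (A,hash)→2700, (C,merge)→2850, (A,merge)→2850, (C,nl)→22650 …(+1); best=1650 via (A,nl_idx)
  {ABC}: card=12000; try (B,hash)→3630, (B,merge)→5610, (A,hash)→10380, (B,nl_idx)→15750, (B,nl)→37650, (A,nl_idx)→61980 …(+2); best=3630 via (B,hash)

cost=3630; order=C,A,B; methods=nl_idx,hash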